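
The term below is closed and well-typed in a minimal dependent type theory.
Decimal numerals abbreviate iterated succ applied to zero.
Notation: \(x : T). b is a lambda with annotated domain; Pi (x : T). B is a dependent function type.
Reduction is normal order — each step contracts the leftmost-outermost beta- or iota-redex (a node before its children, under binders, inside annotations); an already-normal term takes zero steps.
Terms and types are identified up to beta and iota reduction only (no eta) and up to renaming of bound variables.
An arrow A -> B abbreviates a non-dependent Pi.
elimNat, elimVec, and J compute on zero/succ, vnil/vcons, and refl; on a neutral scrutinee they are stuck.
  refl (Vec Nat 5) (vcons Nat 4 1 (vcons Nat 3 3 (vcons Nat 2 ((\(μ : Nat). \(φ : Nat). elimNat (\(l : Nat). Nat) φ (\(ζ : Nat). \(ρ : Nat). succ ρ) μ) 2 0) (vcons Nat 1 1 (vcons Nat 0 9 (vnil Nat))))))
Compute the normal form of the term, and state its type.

resulting normal form:
  refl (Vec Nat 5) (vcons Nat 4 1 (vcons Nat 3 3 (vcons Nat 2 2 (vcons Nat 1 1 (vcons Nat 0 9 (vnil Nat))))))
the term's type:
  Eq (Vec Nat 5) (vcons Nat 4 1 (vcons Nat 3 3 (vcons Nat 2 2 (vcons Nat 1 1 (vcons Nat 0 9 (vnil Nat)))))) (vcons Nat 4 1 (vcons Nat 3 3 (vcons Nat 2 2 (vcons Nat 1 1 (vcons Nat 0 9 (vnil Nat))))))


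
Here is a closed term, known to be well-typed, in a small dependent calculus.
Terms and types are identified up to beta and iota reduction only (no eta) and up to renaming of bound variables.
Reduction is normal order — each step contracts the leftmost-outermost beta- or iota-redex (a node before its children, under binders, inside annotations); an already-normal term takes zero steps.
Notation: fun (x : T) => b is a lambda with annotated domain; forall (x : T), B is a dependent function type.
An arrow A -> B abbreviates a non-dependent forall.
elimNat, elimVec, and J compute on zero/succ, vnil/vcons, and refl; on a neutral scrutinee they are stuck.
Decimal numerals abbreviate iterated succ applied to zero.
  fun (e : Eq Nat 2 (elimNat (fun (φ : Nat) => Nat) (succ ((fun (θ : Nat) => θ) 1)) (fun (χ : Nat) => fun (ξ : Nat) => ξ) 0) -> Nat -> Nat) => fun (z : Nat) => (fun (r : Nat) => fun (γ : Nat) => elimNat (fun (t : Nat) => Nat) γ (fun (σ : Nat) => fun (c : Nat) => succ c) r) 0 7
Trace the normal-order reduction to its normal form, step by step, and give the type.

reduction (normal order):
  fun (e : Eq Nat 2 (elimNat (fun (φ : Nat) => Nat) (succ ((fun (θ : Nat) => θ) 1)) (fun (χ : Nat) => fun (ξ : Nat) => ξ) 0) -> Nat -> Nat) => fun (z : Nat) => (fun (r : Nat) => fun (γ : Nat) => elimNat (fun (t : Nat) => Nat) γ (fun (σ : Nat) => fun (c : Nat) => succ c) r) 0 7
  ~> fun (e : Eq Nat 2 (succ ((fun (φ : Nat) => φ) 1)) -> Nat -> Nat) => fun (θ : Nat) => (fun (χ : Nat) => fun (ξ : Nat) => elimNat (fun (z : Nat) => Nat) ξ (fun (r : Nat) => fun (γ : Nat) => succ γ) χ) 0 7
  ~> fun (e : Eq Nat 2 2 -> Nat -> Nat) => fun (φ : Nat) => (fun (θ : Nat) => fun (χ : Nat) => elimNat (fun (ξ : Nat) => Nat) χ (fun (z : Nat) => fun (r : Nat) => succ r) θ) 0 7
  ~> fun (e : Eq Nat 2 2 -> Nat -> Nat) => fun (φ : Nat) => (fun (θ : Nat) => elimNat (fun (χ : Nat) => Nat) θ (fun (ξ : Nat) => fun (z : Nat) => succ z) 0) 7
  ~> fun (e : Eq Nat 2 2 -> Nat -> Nat) => fun (φ : Nat) => elimNat (fun (θ : Nat) => Nat) 7 (fun (χ : Nat) => fun (ξ : Nat) => succ ξ) 0
  ~> fun (e : Eq Nat 2 2 -> Nat -> Nat) => fun (φ : Nat) => 7
inferred type:
  (Eq Nat 2 2 -> Nat -> Nat) -> Nat -> Nat


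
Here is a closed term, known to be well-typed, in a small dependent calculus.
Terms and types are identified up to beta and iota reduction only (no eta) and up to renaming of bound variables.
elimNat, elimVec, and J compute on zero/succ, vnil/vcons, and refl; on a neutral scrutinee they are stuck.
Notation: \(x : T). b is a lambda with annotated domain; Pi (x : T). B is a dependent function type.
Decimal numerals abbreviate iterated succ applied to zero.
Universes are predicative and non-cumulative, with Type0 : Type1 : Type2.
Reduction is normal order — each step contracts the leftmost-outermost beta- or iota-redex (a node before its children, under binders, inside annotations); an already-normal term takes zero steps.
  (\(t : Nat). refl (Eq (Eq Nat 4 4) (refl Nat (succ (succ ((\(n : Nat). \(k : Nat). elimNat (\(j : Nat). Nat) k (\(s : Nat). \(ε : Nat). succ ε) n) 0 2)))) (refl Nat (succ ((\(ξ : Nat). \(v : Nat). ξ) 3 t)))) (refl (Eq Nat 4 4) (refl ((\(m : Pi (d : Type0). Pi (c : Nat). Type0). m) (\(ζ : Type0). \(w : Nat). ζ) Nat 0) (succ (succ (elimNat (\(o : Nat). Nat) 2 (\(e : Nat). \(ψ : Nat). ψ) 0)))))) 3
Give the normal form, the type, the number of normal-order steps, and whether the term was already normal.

normal form:
  refl (Eq (Eq Nat 4 4) (refl Nat 4) (refl Nat 4)) (refl (Eq Nat 4 4) (refl Nat 4))
inferred type:
  Eq (Eq (Eq Nat 4 4) (refl Nat 4) (refl Nat 4)) (refl (Eq Nat 4 4) (refl Nat 4)) (refl (Eq Nat 4 4) (refl Nat 4))
normal-order step count: 10
already normal: no
first contracted redex: a beta-redex


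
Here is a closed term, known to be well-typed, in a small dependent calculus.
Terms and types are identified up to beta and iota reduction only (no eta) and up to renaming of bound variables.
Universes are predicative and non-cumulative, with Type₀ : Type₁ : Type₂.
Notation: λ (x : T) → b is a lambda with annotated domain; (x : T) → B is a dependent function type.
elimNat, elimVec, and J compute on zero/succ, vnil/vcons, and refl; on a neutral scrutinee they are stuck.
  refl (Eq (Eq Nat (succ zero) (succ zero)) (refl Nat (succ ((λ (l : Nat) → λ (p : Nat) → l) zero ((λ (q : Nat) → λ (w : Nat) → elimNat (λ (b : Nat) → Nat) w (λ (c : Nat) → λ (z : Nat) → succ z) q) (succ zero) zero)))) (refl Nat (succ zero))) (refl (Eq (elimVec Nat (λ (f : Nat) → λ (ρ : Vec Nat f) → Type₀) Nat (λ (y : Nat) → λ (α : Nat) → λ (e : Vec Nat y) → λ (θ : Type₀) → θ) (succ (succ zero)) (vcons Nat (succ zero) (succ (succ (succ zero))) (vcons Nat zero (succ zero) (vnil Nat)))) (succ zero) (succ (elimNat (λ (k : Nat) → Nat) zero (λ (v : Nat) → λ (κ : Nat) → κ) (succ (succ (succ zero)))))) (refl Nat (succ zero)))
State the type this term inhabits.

type:
  Eq (Eq (Eq Nat (succ zero) (succ zero)) (refl Nat (succ zero)) (refl Nat (succ zero))) (refl (Eq Nat (succ zero) (succ zero)) (refl Nat (succ zero))) (refl (Eq Nat (succ zero) (succ zero)) (refl Nat (succ zero)))


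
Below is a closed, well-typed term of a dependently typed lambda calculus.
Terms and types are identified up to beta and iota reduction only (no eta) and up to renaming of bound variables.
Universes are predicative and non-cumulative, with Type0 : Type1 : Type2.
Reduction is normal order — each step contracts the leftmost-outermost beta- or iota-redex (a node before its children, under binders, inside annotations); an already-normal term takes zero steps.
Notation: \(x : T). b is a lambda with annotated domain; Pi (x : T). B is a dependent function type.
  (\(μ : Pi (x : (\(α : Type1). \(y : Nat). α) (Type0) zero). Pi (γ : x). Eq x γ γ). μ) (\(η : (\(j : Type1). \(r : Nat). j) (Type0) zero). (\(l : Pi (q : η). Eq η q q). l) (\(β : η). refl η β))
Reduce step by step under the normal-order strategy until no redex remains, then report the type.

reduction (normal order):
  (\(μ : Pi (x : (\(α : Type1). \(y : Nat). α) (Type0) zero). Pi (γ : x). Eq x γ γ). μ) (\(η : (\(j : Type1). \(r : Nat). j) (Type0) zero). (\(l : Pi (q : η). Eq η q q). l) (\(β : η). refl η β))
  ~> \(μ : (\(x : Type1). \(α : Nat). x) (Type0) zero). (\(y : Pi (γ : μ). Eq μ γ γ). y) (\(η : μ). refl μ η)
  ~> \(μ : (\(x : Nat). Type0) zero). (\(α : Pi (y : μ). Eq μ y y). α) (\(γ : μ). refl μ γ)
  ~> \(μ : Type0). (\(x : Pi (α : μ). Eq μ α α). x) (\(y : μ). refl μ y)
  ~> \(μ : Type0). \(x : μ). refl μ x
inferred type:
  Pi (μ : Type0). Pi (x : μ). Eq μ x x


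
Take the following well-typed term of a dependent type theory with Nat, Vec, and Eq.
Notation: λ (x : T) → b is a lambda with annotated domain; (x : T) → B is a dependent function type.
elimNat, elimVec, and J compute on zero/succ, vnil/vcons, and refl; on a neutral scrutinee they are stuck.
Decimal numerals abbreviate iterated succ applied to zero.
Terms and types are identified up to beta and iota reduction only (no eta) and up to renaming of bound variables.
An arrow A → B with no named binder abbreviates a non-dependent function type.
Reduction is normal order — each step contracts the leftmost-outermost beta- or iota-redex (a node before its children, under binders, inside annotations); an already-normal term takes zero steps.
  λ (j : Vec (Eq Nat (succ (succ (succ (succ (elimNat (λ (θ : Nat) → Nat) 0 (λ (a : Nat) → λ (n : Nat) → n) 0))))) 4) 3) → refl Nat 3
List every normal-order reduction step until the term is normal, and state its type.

normal-order reduction:
  λ (j : Vec (Eq Nat (succ (succ (succ (succ (elimNat (λ (θ : Nat) → Nat) 0 (λ (a : Nat) → λ (n : Nat) → n) 0))))) 4) 3) → refl Nat 3
  ~> λ (j : Vec (Eq Nat 4 4) 3) → refl Nat 3
inferred type:
  Vec (Eq Nat 4 4) 3 → Eq Nat 3 3


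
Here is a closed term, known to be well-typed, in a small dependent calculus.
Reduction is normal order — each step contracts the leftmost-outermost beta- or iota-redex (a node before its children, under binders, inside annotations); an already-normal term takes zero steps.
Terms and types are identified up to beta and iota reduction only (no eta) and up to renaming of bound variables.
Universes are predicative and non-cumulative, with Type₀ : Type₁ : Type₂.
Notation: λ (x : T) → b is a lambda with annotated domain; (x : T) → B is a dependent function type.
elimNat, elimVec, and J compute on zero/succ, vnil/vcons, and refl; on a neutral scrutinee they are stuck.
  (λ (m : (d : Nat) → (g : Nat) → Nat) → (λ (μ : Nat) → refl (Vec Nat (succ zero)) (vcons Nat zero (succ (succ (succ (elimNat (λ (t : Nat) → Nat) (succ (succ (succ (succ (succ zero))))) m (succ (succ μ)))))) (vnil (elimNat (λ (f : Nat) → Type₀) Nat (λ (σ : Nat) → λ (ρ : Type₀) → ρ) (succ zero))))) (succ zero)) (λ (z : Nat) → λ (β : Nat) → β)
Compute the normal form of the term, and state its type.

normal form:
  refl (Vec Nat (succ zero)) (vcons Nat zero (succ (succ (succ (succ (succ (succ (succ (succ zero)))))))) (vnil Nat))
the term's type:
  Eq (Vec Nat (succ zero)) (vcons Nat zero (succ (succ (succ (succ (succ (succ (succ (succ zero)))))))) (vnil Nat)) (vcons Nat zero (succ (succ (succ (succ (succ (succ (succ (succ zero)))))))) (vnil Nat))


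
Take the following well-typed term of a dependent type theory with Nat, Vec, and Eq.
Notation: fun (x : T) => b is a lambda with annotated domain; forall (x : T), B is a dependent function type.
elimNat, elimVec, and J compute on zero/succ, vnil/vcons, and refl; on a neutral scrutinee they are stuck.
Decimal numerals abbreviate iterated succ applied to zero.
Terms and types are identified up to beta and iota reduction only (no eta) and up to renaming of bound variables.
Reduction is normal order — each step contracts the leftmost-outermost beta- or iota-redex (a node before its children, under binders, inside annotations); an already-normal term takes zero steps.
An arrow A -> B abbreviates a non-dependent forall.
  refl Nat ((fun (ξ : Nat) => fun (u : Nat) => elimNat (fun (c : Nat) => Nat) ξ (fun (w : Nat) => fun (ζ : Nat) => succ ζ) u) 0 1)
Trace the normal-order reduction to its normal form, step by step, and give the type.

normal-order reduction:
  refl Nat ((fun (ξ : Nat) => fun (u : Nat) => elimNat (fun (c : Nat) => Nat) ξ (fun (w : Nat) => fun (ζ : Nat) => succ ζ) u) 0 1)
  ~> refl Nat ((fun (ξ : Nat) => elimNat (fun (u : Nat) => Nat) 0 (fun (c : Nat) => fun (w : Nat) => succ w) ξ) 1)
  ~> refl Nat (elimNat (fun (ξ : Nat) => Nat) 0 (fun (u : Nat) => fun (c : Nat) => succ c) 1)
  ~> refl Nat ((fun (ξ : Nat) => fun (u : Nat) => succ u) 0 (elimNat (fun (c : Nat) => Nat) 0 (fun (w : Nat) => fun (ζ : Nat) => succ ζ) 0))
  ~> refl Nat ((fun (ξ : Nat) => succ ξ) (elimNat (fun (u : Nat) => Nat) 0 (fun (c : Nat) => fun (w : Nat) => succ w) 0))
  ~> refl Nat (succ (elimNat (fun (ξ : Nat) => Nat) 0 (fun (u : Nat) => fun (c : Nat) => succ c) 0))
  ~> refl Nat 1
type:
  Eq Nat 1 1


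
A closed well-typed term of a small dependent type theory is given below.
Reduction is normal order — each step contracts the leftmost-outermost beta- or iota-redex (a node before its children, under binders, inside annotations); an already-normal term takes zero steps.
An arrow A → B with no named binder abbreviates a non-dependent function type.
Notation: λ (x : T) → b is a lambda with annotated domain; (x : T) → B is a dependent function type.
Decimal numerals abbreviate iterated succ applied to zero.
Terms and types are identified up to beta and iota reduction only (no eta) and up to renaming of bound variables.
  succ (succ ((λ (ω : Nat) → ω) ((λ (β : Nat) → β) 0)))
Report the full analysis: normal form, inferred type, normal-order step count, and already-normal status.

normal form:
  2
inferred type:
  Nat
reduction steps (normal order): 2
term was already normal: no
first redex: a beta-redex


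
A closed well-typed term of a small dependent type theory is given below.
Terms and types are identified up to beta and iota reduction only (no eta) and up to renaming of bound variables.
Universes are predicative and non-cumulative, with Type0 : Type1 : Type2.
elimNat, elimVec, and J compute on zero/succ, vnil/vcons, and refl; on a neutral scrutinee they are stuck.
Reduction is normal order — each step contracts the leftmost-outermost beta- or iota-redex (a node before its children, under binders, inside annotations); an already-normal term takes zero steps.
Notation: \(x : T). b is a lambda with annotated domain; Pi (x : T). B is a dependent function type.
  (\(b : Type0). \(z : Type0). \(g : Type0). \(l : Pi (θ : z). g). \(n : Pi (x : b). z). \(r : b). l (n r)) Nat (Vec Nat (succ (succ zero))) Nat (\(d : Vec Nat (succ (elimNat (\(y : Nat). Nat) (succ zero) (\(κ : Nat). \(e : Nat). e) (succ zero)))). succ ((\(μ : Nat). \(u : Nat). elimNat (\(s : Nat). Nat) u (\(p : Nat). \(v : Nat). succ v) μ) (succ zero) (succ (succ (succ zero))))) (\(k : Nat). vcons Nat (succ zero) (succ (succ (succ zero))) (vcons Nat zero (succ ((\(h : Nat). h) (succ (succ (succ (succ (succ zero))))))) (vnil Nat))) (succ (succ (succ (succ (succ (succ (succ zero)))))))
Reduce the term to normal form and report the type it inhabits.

resulting normal form:
  succ (succ (succ (succ (succ zero))))
type:
  Nat
observation: the term reaches its normal form after 13 normal-order steps.


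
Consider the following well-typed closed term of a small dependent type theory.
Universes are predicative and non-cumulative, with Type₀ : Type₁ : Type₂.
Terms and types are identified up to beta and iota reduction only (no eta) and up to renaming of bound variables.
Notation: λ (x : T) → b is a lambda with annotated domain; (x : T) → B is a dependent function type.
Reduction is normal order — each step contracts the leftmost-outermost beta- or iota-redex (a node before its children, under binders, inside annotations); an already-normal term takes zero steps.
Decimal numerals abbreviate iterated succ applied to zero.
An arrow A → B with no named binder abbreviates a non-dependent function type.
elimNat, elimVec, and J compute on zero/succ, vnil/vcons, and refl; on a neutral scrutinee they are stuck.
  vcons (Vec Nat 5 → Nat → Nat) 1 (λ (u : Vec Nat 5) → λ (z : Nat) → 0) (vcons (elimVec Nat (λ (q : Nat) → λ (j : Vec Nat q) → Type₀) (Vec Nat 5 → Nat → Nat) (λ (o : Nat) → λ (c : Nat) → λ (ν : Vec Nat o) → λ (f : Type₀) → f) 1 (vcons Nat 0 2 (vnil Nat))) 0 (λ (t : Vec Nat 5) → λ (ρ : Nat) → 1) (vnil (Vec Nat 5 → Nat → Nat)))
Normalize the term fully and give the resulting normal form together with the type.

reduced normal form:
  vcons (Vec Nat 5 → Nat → Nat) 1 (λ (u : Vec Nat 5) → λ (z : Nat) → 0) (vcons (Vec Nat 5 → Nat → Nat) 0 (λ (q : Vec Nat 5) → λ (j : Nat) → 1) (vnil (Vec Nat 5 → Nat → Nat)))
inferred type:
  Vec (Vec Nat 5 → Nat → Nat) 2


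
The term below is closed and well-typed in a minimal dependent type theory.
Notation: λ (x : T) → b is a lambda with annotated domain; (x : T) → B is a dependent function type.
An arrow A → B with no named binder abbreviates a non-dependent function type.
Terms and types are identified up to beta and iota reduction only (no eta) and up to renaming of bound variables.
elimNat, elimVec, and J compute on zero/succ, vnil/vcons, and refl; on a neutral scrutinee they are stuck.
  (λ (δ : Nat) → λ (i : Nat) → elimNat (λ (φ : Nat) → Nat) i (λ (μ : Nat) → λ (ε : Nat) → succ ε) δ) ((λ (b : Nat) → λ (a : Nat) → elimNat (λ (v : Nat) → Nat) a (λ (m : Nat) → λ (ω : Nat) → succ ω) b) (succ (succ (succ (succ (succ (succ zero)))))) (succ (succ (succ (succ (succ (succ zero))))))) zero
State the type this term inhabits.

the term's type:
  Nat


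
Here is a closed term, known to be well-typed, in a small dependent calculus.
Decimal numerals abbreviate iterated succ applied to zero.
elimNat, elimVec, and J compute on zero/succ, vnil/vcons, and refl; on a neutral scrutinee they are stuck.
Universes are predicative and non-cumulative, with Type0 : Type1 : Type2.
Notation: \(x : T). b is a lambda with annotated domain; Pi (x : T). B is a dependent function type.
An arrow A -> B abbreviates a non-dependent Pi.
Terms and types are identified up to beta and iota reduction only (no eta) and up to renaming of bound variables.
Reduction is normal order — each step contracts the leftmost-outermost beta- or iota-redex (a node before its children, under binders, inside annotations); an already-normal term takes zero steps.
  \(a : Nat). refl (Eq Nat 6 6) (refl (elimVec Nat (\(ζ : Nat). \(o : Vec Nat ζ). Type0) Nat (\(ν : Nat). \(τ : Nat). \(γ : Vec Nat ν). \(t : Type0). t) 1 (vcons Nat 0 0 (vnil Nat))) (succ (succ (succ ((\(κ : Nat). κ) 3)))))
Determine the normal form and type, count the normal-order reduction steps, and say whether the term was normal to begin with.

normal form:
  \(a : Nat). refl (Eq Nat 6 6) (refl Nat 6)
type:
  Nat -> Eq (Eq Nat 6 6) (refl Nat 6) (refl Nat 6)
normal-order step count: 7
already normal: no
first redex: an elimVec iota-redex


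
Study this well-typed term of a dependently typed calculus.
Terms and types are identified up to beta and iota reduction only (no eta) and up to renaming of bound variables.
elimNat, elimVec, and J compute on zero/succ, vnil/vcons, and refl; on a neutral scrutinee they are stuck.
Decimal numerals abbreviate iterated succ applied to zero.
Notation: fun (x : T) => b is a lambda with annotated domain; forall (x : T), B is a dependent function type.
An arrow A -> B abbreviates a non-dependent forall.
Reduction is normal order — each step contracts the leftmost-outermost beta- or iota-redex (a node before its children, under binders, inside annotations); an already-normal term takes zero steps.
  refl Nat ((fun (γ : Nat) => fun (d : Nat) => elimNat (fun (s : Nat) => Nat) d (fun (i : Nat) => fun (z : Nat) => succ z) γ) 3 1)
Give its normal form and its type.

resulting normal form:
  refl Nat 4
the term's type:
  Eq Nat 4 4
observation: the first redex contracted is a beta-redex; the normal form is reached in 12 normal-order steps.


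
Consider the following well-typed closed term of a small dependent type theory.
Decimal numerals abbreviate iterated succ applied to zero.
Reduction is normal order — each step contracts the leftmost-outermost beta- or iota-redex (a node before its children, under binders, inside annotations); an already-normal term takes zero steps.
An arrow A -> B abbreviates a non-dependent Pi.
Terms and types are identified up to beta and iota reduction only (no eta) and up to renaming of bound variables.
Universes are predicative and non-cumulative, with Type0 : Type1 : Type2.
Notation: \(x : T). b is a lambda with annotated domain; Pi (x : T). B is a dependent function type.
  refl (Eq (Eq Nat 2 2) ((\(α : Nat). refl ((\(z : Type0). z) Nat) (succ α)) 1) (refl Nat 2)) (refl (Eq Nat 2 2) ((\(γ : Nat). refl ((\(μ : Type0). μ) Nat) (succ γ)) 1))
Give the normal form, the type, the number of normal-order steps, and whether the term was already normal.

normal form:
  refl (Eq (Eq Nat 2 2) (refl Nat 2) (refl Nat 2)) (refl (Eq Nat 2 2) (refl Nat 2))
type:
  Eq (Eq (Eq Nat 2 2) (refl Nat 2) (refl Nat 2)) (refl (Eq Nat 2 2) (refl Nat 2)) (refl (Eq Nat 2 2) (refl Nat 2))
reduction steps (normal order): 4
term was already normal: no
first redex: a beta-redex


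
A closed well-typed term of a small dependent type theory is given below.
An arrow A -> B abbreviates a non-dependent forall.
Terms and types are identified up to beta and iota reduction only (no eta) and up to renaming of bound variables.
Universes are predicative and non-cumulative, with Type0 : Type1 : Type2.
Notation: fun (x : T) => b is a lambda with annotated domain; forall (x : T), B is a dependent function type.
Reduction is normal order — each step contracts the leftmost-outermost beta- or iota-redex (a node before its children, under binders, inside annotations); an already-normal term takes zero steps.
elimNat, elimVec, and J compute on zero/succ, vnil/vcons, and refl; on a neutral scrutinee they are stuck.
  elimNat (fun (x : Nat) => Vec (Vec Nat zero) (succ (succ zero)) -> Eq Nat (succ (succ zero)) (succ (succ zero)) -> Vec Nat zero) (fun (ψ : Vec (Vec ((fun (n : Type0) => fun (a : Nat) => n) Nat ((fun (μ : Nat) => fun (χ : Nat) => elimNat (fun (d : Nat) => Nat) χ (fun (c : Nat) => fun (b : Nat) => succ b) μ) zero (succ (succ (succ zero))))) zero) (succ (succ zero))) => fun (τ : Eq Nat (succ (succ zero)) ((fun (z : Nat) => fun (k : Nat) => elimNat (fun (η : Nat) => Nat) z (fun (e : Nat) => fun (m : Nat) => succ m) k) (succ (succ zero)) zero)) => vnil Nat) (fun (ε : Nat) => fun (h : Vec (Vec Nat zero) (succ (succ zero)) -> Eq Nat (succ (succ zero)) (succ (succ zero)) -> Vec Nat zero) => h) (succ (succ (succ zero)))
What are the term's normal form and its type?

reduced normal form:
  fun (x : Vec (Vec Nat zero) (succ (succ zero))) => fun (ψ : Eq Nat (succ (succ zero)) (succ (succ zero))) => vnil Nat
inferred type:
  Vec (Vec Nat zero) (succ (succ zero)) -> Eq Nat (succ (succ zero)) (succ (succ zero)) -> Vec Nat zero


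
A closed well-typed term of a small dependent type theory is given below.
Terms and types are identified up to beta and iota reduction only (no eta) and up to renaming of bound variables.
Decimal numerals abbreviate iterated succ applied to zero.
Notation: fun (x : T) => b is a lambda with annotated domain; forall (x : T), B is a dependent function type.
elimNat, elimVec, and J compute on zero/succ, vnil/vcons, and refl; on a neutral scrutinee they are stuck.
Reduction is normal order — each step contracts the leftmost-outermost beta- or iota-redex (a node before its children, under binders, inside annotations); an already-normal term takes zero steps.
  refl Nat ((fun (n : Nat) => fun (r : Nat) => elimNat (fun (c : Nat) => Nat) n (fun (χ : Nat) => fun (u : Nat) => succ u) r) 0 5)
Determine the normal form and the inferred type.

normal form:
  refl Nat 5
the term's type:
  Eq Nat 5 5
observation: the term reaches its normal form after 18 normal-order steps.


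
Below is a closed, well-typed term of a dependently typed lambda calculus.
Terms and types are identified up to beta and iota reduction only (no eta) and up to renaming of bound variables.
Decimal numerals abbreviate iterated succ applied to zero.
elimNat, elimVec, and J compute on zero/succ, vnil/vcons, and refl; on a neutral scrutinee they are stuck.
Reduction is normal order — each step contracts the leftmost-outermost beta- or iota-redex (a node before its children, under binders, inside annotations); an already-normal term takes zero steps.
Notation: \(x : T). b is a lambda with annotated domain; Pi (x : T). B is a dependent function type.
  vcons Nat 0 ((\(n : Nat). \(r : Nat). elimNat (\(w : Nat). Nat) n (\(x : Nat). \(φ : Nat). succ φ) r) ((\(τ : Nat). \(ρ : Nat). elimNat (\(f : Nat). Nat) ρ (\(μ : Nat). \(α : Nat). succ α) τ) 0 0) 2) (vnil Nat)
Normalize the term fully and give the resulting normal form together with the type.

reduced normal form:
  vcons Nat 0 2 (vnil Nat)
type:
  Vec Nat 1
observation: reduction starts at a beta-redex, and 12 normal-order steps reach the normal form.


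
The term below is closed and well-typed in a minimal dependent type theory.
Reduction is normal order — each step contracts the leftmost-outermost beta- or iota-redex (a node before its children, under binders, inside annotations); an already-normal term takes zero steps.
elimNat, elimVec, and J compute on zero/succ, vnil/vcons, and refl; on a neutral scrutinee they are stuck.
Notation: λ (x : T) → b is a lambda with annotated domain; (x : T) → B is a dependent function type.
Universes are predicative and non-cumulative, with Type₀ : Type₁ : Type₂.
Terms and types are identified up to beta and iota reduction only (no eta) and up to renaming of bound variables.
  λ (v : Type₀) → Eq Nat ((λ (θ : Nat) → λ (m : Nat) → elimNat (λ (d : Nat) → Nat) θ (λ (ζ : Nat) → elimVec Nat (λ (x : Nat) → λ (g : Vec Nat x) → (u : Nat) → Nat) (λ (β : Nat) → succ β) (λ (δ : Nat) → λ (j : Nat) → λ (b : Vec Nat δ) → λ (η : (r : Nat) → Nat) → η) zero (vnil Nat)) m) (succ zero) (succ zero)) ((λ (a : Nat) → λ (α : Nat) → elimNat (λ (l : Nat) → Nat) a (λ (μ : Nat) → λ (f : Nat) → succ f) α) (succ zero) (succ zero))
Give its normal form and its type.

reduced normal form:
  λ (v : Type₀) → Eq Nat (succ (succ zero)) (succ (succ zero))
type:
  (v : Type₀) → Type₀


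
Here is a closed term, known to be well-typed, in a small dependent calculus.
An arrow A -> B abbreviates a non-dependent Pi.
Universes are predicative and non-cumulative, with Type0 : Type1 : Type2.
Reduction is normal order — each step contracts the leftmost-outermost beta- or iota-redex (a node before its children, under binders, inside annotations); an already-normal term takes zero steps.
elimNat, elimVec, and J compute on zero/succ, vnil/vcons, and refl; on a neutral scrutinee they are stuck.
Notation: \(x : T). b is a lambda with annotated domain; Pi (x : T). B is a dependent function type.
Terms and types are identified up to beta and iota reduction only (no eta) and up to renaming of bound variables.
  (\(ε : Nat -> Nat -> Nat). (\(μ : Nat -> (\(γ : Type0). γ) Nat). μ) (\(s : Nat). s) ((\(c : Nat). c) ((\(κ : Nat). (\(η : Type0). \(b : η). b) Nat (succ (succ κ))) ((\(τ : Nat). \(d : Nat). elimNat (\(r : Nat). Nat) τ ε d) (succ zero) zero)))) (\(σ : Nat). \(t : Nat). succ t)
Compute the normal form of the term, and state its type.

reduced normal form:
  succ (succ (succ zero))
the term's type:
  Nat


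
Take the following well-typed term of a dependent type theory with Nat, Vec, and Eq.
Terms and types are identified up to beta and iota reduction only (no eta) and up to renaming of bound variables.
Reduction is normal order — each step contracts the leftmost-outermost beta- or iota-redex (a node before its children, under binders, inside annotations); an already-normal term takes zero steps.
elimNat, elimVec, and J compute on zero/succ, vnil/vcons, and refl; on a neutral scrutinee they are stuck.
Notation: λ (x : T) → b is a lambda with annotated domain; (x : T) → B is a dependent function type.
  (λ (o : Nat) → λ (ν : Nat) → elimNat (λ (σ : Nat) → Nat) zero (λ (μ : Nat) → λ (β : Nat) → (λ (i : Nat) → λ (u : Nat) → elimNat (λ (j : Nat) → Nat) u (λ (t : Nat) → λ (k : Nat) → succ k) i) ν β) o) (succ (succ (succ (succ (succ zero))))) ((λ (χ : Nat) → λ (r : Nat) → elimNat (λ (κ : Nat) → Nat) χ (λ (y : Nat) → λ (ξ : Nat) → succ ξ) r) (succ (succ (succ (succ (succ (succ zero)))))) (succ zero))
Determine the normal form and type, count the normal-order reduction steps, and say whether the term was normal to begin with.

resulting normal form:
  succ (succ (succ (succ (succ (succ (succ (succ (succ (succ (succ (succ (succ (succ (succ (succ (succ (succ (succ (succ (succ (succ (succ (succ (succ (succ (succ (succ (succ (succ (succ (succ (succ (succ (succ zero))))))))))))))))))))))))))))))))))
inferred type:
  Nat
reduction steps (normal order): 168
term was already normal: no
first redex: a beta-redex


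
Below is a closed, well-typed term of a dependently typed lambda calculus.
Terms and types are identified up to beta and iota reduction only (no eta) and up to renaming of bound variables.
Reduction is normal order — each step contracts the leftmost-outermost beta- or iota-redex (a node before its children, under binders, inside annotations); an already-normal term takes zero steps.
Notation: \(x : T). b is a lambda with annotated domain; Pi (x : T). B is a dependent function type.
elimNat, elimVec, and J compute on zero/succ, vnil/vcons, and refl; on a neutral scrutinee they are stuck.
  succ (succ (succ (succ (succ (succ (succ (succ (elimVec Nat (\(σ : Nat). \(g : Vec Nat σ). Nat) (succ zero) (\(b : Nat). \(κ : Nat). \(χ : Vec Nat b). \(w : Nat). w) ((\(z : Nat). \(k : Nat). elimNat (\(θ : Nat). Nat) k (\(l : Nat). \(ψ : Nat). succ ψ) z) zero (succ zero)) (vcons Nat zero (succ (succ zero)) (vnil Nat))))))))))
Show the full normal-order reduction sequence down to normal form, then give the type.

reduction (normal order):
  succ (succ (succ (succ (succ (succ (succ (succ (elimVec Nat (\(σ : Nat). \(g : Vec Nat σ). Nat) (succ zero) (\(b : Nat). \(κ : Nat). \(χ : Vec Nat b). \(w : Nat). w) ((\(z : Nat). \(k : Nat). elimNat (\(θ : Nat). Nat) k (\(l : Nat). \(ψ : Nat). succ ψ) z) zero (succ zero)) (vcons Nat zero (succ (succ zero)) (vnil Nat))))))))))
  ~> succ (succ (succ (succ (succ (succ (succ (succ ((\(σ : Nat). \(g : Nat). \(b : Vec Nat σ). \(κ : Nat). κ) zero (succ (succ zero)) (vnil Nat) (elimVec Nat (\(χ : Nat). \(w : Vec Nat χ). Nat) (succ zero) (\(z : Nat). \(k : Nat). \(θ : Vec Nat z). \(l : Nat). l) zero (vnil Nat))))))))))
  ~> succ (succ (succ (succ (succ (succ (succ (succ ((\(σ : Nat). \(g : Vec Nat zero). \(b : Nat). b) (succ (succ zero)) (vnil Nat) (elimVec Nat (\(κ : Nat). \(χ : Vec Nat κ). Nat) (succ zero) (\(w : Nat). \(z : Nat). \(k : Vec Nat w). \(θ : Nat). θ) zero (vnil Nat))))))))))
  ~> succ (succ (succ (succ (succ (succ (succ (succ ((\(σ : Vec Nat zero). \(g : Nat). g) (vnil Nat) (elimVec Nat (\(b : Nat). \(κ : Vec Nat b). Nat) (succ zero) (\(χ : Nat). \(w : Nat). \(z : Vec Nat χ). \(k : Nat). k) zero (vnil Nat))))))))))
  ~> succ (succ (succ (succ (succ (succ (succ (succ ((\(σ : Nat). σ) (elimVec Nat (\(g : Nat). \(b : Vec Nat g). Nat) (succ zero) (\(κ : Nat). \(χ : Nat). \(w : Vec Nat κ). \(z : Nat). z) zero (vnil Nat))))))))))
  ~> succ (succ (succ (succ (succ (succ (succ (succ (elimVec Nat (\(σ : Nat). \(g : Vec Nat σ). Nat) (succ zero) (\(b : Nat). \(κ : Nat). \(χ : Vec Nat b). \(w : Nat). w) zero (vnil Nat)))))))))
  ~> succ (succ (succ (succ (succ (succ (succ (succ (succ zero))))))))
the term's type:
  Nat


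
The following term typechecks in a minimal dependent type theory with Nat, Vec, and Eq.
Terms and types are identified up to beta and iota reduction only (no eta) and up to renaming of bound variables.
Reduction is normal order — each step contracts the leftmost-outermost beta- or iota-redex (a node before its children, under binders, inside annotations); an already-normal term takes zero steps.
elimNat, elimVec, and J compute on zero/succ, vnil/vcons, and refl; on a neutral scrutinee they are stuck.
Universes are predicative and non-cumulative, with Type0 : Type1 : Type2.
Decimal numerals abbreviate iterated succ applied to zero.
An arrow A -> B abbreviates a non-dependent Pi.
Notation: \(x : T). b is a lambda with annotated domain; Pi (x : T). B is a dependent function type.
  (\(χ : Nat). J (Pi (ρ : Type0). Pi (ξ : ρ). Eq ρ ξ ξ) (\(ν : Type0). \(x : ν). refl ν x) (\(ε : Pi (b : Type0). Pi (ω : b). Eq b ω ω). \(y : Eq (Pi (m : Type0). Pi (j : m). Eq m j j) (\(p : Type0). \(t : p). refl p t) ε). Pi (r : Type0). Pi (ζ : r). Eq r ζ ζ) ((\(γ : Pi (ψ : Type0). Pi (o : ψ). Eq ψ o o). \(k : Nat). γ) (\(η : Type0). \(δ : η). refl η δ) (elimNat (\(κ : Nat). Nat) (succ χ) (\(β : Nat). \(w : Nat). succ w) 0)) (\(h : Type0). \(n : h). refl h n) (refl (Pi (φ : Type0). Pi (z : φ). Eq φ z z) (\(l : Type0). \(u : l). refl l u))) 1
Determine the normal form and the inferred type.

reduced normal form:
  \(χ : Type0). \(ρ : χ). refl χ ρ
type:
  Pi (χ : Type0). Pi (ρ : χ). Eq χ ρ ρ


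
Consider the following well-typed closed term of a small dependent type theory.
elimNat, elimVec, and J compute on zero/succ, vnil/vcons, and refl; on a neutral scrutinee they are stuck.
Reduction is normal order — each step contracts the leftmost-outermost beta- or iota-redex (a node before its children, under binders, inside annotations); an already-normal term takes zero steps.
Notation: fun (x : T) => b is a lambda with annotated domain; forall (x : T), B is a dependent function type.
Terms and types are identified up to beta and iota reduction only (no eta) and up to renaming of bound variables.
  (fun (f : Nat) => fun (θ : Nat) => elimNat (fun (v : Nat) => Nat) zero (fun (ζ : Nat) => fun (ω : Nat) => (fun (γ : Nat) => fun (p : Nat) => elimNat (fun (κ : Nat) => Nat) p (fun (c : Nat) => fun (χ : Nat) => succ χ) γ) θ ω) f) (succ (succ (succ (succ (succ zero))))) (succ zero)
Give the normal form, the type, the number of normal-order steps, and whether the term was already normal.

reduced normal form:
  succ (succ (succ (succ (succ zero))))
type:
  Nat
steps to reach normal form (normal order): 48
started in normal form: no
first contracted redex: a beta-redex


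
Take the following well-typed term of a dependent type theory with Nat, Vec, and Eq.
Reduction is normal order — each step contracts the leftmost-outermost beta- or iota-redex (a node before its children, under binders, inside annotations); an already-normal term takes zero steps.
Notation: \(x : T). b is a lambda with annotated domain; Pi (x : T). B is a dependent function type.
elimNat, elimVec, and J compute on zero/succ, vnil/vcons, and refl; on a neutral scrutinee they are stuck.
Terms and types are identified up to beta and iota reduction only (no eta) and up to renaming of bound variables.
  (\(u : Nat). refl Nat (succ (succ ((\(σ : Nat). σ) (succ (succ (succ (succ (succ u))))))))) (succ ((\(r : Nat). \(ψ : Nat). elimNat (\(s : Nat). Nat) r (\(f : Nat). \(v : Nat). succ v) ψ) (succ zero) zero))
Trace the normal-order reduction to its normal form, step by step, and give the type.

normal-order reduction sequence:
  (\(u : Nat). refl Nat (succ (succ ((\(σ : Nat). σ) (succ (succ (succ (succ (succ u))))))))) (succ ((\(r : Nat). \(ψ : Nat). elimNat (\(s : Nat). Nat) r (\(f : Nat). \(v : Nat). succ v) ψ) (succ zero) zero))
  ~> refl Nat (succ (succ ((\(u : Nat). u) (succ (succ (succ (succ (succ (succ ((\(σ : Nat). \(r : Nat). elimNat (\(ψ : Nat). Nat) σ (\(s : Nat). \(f : Nat). succ f) r) (succ zero) zero))))))))))
  ~> refl Nat (succ (succ (succ (succ (succ (succ (succ (succ ((\(u : Nat). \(σ : Nat). elimNat (\(r : Nat). Nat) u (\(ψ : Nat). \(s : Nat). succ s) σ) (succ zero) zero)))))))))
  ~> refl Nat (succ (succ (succ (succ (succ (succ (succ (succ ((\(u : Nat). elimNat (\(σ : Nat). Nat) (succ zero) (\(r : Nat). \(ψ : Nat). succ ψ) u) zero)))))))))
  ~> refl Nat (succ (succ (succ (succ (succ (succ (succ (succ (elimNat (\(u : Nat). Nat) (succ zero) (\(σ : Nat). \(r : Nat). succ r) zero)))))))))
  ~> refl Nat (succ (succ (succ (succ (succ (succ (succ (succ (succ zero)))))))))
inferred type:
  Eq Nat (succ (succ (succ (succ (succ (succ (succ (succ (succ zero))))))))) (succ (succ (succ (succ (succ (succ (succ (succ (succ zero)))))))))


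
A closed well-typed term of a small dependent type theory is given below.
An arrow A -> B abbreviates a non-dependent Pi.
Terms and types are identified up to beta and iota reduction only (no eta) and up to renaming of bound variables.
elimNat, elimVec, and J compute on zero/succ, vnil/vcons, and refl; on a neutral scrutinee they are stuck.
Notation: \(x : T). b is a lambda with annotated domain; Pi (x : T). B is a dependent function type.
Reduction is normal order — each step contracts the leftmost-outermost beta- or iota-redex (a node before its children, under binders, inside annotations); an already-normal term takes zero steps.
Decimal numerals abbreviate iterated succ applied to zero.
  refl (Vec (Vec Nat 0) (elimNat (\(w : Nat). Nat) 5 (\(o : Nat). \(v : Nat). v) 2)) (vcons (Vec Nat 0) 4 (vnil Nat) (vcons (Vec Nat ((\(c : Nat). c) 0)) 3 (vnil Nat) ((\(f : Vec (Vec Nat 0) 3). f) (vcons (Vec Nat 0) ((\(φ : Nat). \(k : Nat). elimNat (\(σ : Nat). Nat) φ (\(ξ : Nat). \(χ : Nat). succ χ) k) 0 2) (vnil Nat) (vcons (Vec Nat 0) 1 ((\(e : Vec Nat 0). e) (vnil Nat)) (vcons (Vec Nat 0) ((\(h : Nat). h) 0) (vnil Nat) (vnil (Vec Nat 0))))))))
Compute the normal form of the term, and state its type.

reduced normal form:
  refl (Vec (Vec Nat 0) 5) (vcons (Vec Nat 0) 4 (vnil Nat) (vcons (Vec Nat 0) 3 (vnil Nat) (vcons (Vec Nat 0) 2 (vnil Nat) (vcons (Vec Nat 0) 1 (vnil Nat) (vcons (Vec Nat 0) 0 (vnil Nat) (vnil (Vec Nat 0)))))))
inferred type:
  Eq (Vec (Vec Nat 0) 5) (vcons (Vec Nat 0) 4 (vnil Nat) (vcons (Vec Nat 0) 3 (vnil Nat) (vcons (Vec Nat 0) 2 (vnil Nat) (vcons (Vec Nat 0) 1 (vnil Nat) (vcons (Vec Nat 0) 0 (vnil Nat) (vnil (Vec Nat 0))))))) (vcons (Vec Nat 0) 4 (vnil Nat) (vcons (Vec Nat 0) 3 (vnil Nat) (vcons (Vec Nat 0) 2 (vnil Nat) (vcons (Vec Nat 0) 1 (vnil Nat) (vcons (Vec Nat 0) 0 (vnil Nat) (vnil (Vec Nat 0)))))))
observation: the term reaches its normal form after 20 normal-order steps.


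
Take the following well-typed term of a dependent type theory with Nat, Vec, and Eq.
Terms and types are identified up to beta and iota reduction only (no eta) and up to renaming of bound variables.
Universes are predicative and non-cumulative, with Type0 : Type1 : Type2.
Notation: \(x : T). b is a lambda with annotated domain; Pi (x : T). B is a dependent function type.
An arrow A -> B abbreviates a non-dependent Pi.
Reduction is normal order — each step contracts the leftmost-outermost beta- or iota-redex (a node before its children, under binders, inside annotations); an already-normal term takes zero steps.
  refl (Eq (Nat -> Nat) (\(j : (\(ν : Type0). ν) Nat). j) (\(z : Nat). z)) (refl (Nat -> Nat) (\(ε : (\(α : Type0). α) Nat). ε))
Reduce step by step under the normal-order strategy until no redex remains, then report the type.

reduction (normal order):
  refl (Eq (Nat -> Nat) (\(j : (\(ν : Type0). ν) Nat). j) (\(z : Nat). z)) (refl (Nat -> Nat) (\(ε : (\(α : Type0). α) Nat). ε))
  ~> refl (Eq (Nat -> Nat) (\(j : Nat). j) (\(ν : Nat). ν)) (refl (Nat -> Nat) (\(z : (\(ε : Type0). ε) Nat). z))
  ~> refl (Eq (Nat -> Nat) (\(j : Nat). j) (\(ν : Nat). ν)) (refl (Nat -> Nat) (\(z : Nat). z))
the term's type:
  Eq (Eq (Nat -> Nat) (\(j : Nat). j) (\(ν : Nat). ν)) (refl (Nat -> Nat) (\(z : Nat). z)) (refl (Nat -> Nat) (\(ε : Nat). ε))


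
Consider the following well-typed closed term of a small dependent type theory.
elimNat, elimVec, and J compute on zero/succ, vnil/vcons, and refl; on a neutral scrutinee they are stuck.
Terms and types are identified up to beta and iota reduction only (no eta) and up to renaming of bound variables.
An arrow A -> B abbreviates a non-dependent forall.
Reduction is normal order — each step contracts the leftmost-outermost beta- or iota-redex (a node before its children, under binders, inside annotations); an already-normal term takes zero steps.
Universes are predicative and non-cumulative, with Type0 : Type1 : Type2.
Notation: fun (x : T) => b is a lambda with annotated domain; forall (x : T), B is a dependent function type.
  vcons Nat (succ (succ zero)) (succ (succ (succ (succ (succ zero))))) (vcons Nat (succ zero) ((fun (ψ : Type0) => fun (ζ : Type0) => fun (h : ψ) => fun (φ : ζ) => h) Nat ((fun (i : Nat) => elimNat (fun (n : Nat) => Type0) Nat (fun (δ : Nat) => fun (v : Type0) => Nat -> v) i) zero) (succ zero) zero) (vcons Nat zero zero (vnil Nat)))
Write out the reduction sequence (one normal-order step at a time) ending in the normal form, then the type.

normal-order reduction:
  vcons Nat (succ (succ zero)) (succ (succ (succ (succ (succ zero))))) (vcons Nat (succ zero) ((fun (ψ : Type0) => fun (ζ : Type0) => fun (h : ψ) => fun (φ : ζ) => h) Nat ((fun (i : Nat) => elimNat (fun (n : Nat) => Type0) Nat (fun (δ : Nat) => fun (v : Type0) => Nat -> v) i) zero) (succ zero) zero) (vcons Nat zero zero (vnil Nat)))
  ~> vcons Nat (succ (succ zero)) (succ (succ (succ (succ (succ zero))))) (vcons Nat (succ zero) ((fun (ψ : Type0) => fun (ζ : Nat) => fun (h : ψ) => ζ) ((fun (φ : Nat) => elimNat (fun (i : Nat) => Type0) Nat (fun (n : Nat) => fun (δ : Type0) => Nat -> δ) φ) zero) (succ zero) zero) (vcons Nat zero zero (vnil Nat)))
  ~> vcons Nat (succ (succ zero)) (succ (succ (succ (succ (succ zero))))) (vcons Nat (succ zero) ((fun (ψ : Nat) => fun (ζ : (fun (h : Nat) => elimNat (fun (φ : Nat) => Type0) Nat (fun (i : Nat) => fun (n : Type0) => Nat -> n) h) zero) => ψ) (succ zero) zero) (vcons Nat zero zero (vnil Nat)))
  ~> vcons Nat (succ (succ zero)) (succ (succ (succ (succ (succ zero))))) (vcons Nat (succ zero) ((fun (ψ : (fun (ζ : Nat) => elimNat (fun (h : Nat) => Type0) Nat (fun (φ : Nat) => fun (i : Type0) => Nat -> i) ζ) zero) => succ zero) zero) (vcons Nat zero zero (vnil Nat)))
  ~> vcons Nat (succ (succ zero)) (succ (succ (succ (succ (succ zero))))) (vcons Nat (succ zero) (succ zero) (vcons Nat zero zero (vnil Nat)))
inferred type:
  Vec Nat (succ (succ (succ zero)))
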